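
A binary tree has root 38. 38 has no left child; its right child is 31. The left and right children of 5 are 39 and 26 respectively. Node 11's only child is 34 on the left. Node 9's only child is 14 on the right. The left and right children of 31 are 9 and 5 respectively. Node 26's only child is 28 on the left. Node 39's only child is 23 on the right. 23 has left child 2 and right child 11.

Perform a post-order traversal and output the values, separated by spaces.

14 9 2 34 11 23 39 28 26 5 31 38

Post-order visits the left subtree, then the right subtree, then the node.
At 38: no left child.
At 38: go right to 31.
  At 31: go left to 9.
    At 9: no left child.
    At 9: go right to 14.
      14 is a leaf — visit 14.
    Visit 9.
  At 31: go right to 5.
    At 5: go left to 39.
      At 39: no left child.
      At 39: go right to 23.
        At 23: go left to 2.
          2 is a leaf — visit 2.
        At 23: go right to 11.
          At 11: go left to 34.
            34 is a leaf — visit 34.
          At 11: no right child.
          Visit 11.
        Visit 23.
      Visit 39.
    At 5: go right to 26.
      At 26: go left to 28.
        28 is a leaf — visit 28.
      At 26: no right child.
      Visit 26.
    Visit 5.
  Visit 31.
Visit 38.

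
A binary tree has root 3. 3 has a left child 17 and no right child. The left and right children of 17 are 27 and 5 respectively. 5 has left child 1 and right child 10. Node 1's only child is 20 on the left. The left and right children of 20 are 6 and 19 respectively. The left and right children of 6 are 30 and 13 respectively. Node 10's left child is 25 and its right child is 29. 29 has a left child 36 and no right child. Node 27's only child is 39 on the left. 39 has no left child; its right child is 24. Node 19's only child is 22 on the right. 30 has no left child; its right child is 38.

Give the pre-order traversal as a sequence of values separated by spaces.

3 17 27 39 24 5 1 20 6 30 38 13 19 22 10 25 29 36

Pre-order visits the node, then its left subtree, then its right subtree.
Visit 3.
At 3: go left to 17.
  Visit 17.
  At 17: go left to 27.
    Visit 27.
    At 27: go left to 39.
      Visit 39.
      At 39: no left child.
      At 39: go right to 24.
        24 is a leaf — visit 24.
    At 27: no right child.
  At 17: go right to 5.
    Visit 5.
    At 5: go left to 1.
      Visit 1.
      At 1: go left to 20.
        Visit 20.
        At 20: go left to 6.
          Visit 6.
          At 6: go left to 30.
            Visit 30.
            At 30: no left child.
            At 30: go right to 38.
              38 is a leaf — visit 38.
          At 6: go right to 13.
            13 is a leaf — visit 13.
        At 20: go right to 19.
          Visit 19.
          At 19: no left child.
          At 19: go right to 22.
            22 is a leaf — visit 22.
      At 1: no right child.
    At 5: go right to 10.
      Visit 10.
      At 10: go left to 25.
        25 is a leaf — visit 25.
      At 10: go right to 29.
        Visit 29.
        At 29: go left to 36.
          36 is a leaf — visit 36.
        At 29: no right child.
At 3: no right child.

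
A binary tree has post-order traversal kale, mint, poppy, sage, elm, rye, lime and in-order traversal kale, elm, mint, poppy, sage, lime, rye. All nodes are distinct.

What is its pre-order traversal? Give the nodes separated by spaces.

The last element of post-order is the root; it splits in-order into left and right subtrees.
Root lime: left subtree has 5 nodes {kale, elm, mint, poppy, sage}, right has 1 {rye}.
  Root elm: left subtree has 1 node {kale}, right has 3 {mint, poppy, sage}.
    Root sage: left subtree has 2 nodes {mint, poppy}, right has 0 { }.
      Root poppy: left subtree has 1 node {mint}, right has 0 { }.

lime elm kale sage poppy mint rye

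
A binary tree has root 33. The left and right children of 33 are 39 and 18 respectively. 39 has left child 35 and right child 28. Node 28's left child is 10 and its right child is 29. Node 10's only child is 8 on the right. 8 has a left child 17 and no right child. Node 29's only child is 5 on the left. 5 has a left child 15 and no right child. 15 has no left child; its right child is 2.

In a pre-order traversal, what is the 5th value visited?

10

Pre-order visits the node, then its left subtree, then its right subtree.
Visit 33.
At 33: go left to 39.
  Visit 39.
  At 39: go left to 35.
    35 is a leaf — visit 35.
  At 39: go right to 28.
    Visit 28.
    At 28: go left to 10.
      Visit 10.
      At 10: no left child.
      At 10: go right to 8.
        Visit 8.
        At 8: go left to 17.
          17 is a leaf — visit 17.
        At 8: no right child.
    At 28: go right to 29.
      Visit 29.
      At 29: go left to 5.
        Visit 5.
        At 5: go left to 15.
          Visit 15.
          At 15: no left child.
          At 15: go right to 2.
            2 is a leaf — visit 2.
        At 5: no right child.
      At 29: no right child.
At 33: go right to 18.
  18 is a leaf — visit 18.
Full pre-order sequence: 33, 39, 35, 28, 10, 8, 17, 29, 5, 15, 2, 18.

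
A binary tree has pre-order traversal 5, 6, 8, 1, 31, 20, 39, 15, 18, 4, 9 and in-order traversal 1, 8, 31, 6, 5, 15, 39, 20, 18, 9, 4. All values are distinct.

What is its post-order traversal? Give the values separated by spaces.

1 31 8 6 15 39 9 4 18 20 5

The first element of pre-order is the root; it splits in-order into left and right subtrees.
Root 5: left subtree has 4 nodes {1, 8, 31, 6}, right has 6 {15, 39, 20, 18, 9, 4}.
  Root 6: left subtree has 3 nodes {1, 8, 31}, right has 0 { }.
    Root 8: left subtree has 1 node {1}, right has 1 {31}.
  Root 20: left subtree has 2 nodes {15, 39}, right has 3 {18, 9, 4}.
    Root 39: left subtree has 1 node {15}, right has 0 { }.
    Root 18: left subtree has 0 nodes { }, right has 2 {9, 4}.
      Root 4: left subtree has 1 node {9}, right has 0 { }.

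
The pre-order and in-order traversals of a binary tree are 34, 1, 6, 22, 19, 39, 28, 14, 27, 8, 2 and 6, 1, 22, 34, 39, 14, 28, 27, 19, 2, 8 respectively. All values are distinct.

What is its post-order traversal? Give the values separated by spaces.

6 22 1 14 27 28 39 2 8 19 34

The first element of pre-order is the root; it splits in-order into left and right subtrees.
Root 34: left subtree has 3 nodes {6, 1, 22}, right has 7 {39, 14, 28, 27, 19, 2, 8}.
  Root 1: left subtree has 1 node {6}, right has 1 {22}.
  Root 19: left subtree has 4 nodes {39, 14, 28, 27}, right has 2 {2, 8}.
    Root 39: left subtree has 0 nodes { }, right has 3 {14, 28, 27}.
      Root 28: left subtree has 1 node {14}, right has 1 {27}.
    Root 8: left subtree has 1 node {2}, right has 0 { }.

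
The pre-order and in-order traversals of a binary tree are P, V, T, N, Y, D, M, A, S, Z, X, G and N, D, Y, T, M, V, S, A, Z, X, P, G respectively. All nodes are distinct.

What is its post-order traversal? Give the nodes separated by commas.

The first element of pre-order is the root; it splits in-order into left and right subtrees.
Root P: left subtree has 10 nodes {N, D, Y, T, M, V, S, A, Z, X}, right has 1 {G}.
  Root V: left subtree has 5 nodes {N, D, Y, T, M}, right has 4 {S, A, Z, X}.
    Root T: left subtree has 3 nodes {N, D, Y}, right has 1 {M}.
      Root N: left subtree has 0 nodes { }, right has 2 {D, Y}.
        Root Y: left subtree has 1 node {D}, right has 0 { }.
    Root A: left subtree has 1 node {S}, right has 2 {Z, X}.
      Root Z: left subtree has 0 nodes { }, right has 1 {X}.

D, Y, N, M, T, S, X, Z, A, V, G, P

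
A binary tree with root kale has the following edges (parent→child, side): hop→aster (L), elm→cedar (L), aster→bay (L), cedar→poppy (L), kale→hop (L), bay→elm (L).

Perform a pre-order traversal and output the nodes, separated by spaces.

kale hop aster bay elm cedar poppy

Pre-order visits the node, then its left subtree, then its right subtree.
Visit kale.
At kale: go left to hop.
  Visit hop.
  At hop: go left to aster.
    Visit aster.
    At aster: go left to bay.
      Visit bay.
      At bay: go left to elm.
        Visit elm.
        At elm: go left to cedar.
          Visit cedar.
          At cedar: go left to poppy.
            poppy is a leaf — visit poppy.
          At cedar: no right child.
        At elm: no right child.
      At bay: no right child.
    At aster: no right child.
  At hop: no right child.
At kale: no right child.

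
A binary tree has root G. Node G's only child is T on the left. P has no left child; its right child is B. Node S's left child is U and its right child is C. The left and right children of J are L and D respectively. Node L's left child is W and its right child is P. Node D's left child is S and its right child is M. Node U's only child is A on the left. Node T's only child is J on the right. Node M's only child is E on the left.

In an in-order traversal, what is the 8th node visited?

U

In-order visits the left subtree, then the node, then the right subtree.
At G: go left to T.
  At T: no left child.
  Visit T.
  At T: go right to J.
    At J: go left to L.
      At L: go left to W.
        W is a leaf — visit W.
      Visit L.
      At L: go right to P.
        At P: no left child.
        Visit P.
        At P: go right to B.
          B is a leaf — visit B.
    Visit J.
    At J: go right to D.
      At D: go left to S.
        At S: go left to U.
          At U: go left to A.
            A is a leaf — visit A.
          Visit U.
          At U: no right child.
        Visit S.
        At S: go right to C.
          C is a leaf — visit C.
      Visit D.
      At D: go right to M.
        At M: go left to E.
          E is a leaf — visit E.
        Visit M.
        At M: no right child.
Visit G.
At G: no right child.
Full in-order sequence: T, W, L, P, B, J, A, U, S, C, D, E, M, G.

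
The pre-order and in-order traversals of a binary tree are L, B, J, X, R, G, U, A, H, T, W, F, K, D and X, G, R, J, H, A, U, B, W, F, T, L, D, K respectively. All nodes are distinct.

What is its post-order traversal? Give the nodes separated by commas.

G, R, X, H, A, U, J, F, W, T, B, D, K, L

The first element of pre-order is the root; it splits in-order into left and right subtrees.
Root L: left subtree has 11 nodes {X, G, R, J, H, A, U, B, W, F, T}, right has 2 {D, K}.
  Root B: left subtree has 7 nodes {X, G, R, J, H, A, U}, right has 3 {W, F, T}.
    Root J: left subtree has 3 nodes {X, G, R}, right has 3 {H, A, U}.
      Root X: left subtree has 0 nodes { }, right has 2 {G, R}.
        Root R: left subtree has 1 node {G}, right has 0 { }.
      Root U: left subtree has 2 nodes {H, A}, right has 0 { }.
        Root A: left subtree has 1 node {H}, right has 0 { }.
    Root T: left subtree has 2 nodes {W, F}, right has 0 { }.
      Root W: left subtree has 0 nodes { }, right has 1 {F}.
  Root K: left subtree has 1 node {D}, right has 0 { }.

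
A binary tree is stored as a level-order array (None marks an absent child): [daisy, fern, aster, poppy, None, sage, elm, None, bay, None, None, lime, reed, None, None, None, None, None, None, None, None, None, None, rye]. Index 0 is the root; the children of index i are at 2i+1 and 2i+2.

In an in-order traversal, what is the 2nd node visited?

bay

In-order visits the left subtree, then the node, then the right subtree.
At daisy: go left to fern.
  At fern: go left to poppy.
    At poppy: no left child.
    Visit poppy.
    At poppy: go right to bay.
      bay is a leaf — visit bay.
  Visit fern.
  At fern: no right child.
Visit daisy.
At daisy: go right to aster.
  At aster: go left to sage.
    At sage: go left to lime.
      At lime: go left to rye.
        rye is a leaf — visit rye.
      Visit lime.
      At lime: no right child.
    Visit sage.
    At sage: go right to reed.
      reed is a leaf — visit reed.
  Visit aster.
  At aster: go right to elm.
    elm is a leaf — visit elm.
Full in-order sequence: poppy, bay, fern, daisy, rye, lime, sage, reed, aster, elm.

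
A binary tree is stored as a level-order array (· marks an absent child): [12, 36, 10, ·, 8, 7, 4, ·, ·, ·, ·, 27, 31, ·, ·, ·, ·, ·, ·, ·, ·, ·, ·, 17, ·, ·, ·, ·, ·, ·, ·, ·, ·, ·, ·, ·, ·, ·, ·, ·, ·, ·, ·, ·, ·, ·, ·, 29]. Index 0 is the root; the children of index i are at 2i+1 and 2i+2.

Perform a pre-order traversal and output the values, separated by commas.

Pre-order visits the node, then its left subtree, then its right subtree.
Visit 12.
At 12: go left to 36.
  Visit 36.
  At 36: no left child.
  At 36: go right to 8.
    8 is a leaf — visit 8.
At 12: go right to 10.
  Visit 10.
  At 10: go left to 7.
    Visit 7.
    At 7: go left to 27.
      Visit 27.
      At 27: go left to 17.
        Visit 17.
        At 17: go left to 29.
          29 is a leaf — visit 29.
        At 17: no right child.
      At 27: no right child.
    At 7: go right to 31.
      31 is a leaf — visit 31.
  At 10: go right to 4.
    4 is a leaf — visit 4.

12, 36, 8, 10, 7, 27, 17, 29, 31, 4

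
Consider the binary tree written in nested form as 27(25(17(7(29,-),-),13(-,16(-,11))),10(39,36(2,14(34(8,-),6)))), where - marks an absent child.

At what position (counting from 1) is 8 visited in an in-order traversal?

In-order visits the left subtree, then the node, then the right subtree.
At 27: go left to 25.
  At 25: go left to 17.
    At 17: go left to 7.
      At 7: go left to 29.
        29 is a leaf — visit 29.
      Visit 7.
      At 7: no right child.
    Visit 17.
    At 17: no right child.
  Visit 25.
  At 25: go right to 13.
    At 13: no left child.
    Visit 13.
    At 13: go right to 16.
      At 16: no left child.
      Visit 16.
      At 16: go right to 11.
        11 is a leaf — visit 11.
Visit 27.
At 27: go right to 10.
  At 10: go left to 39.
    39 is a leaf — visit 39.
  Visit 10.
  At 10: go right to 36.
    At 36: go left to 2.
      2 is a leaf — visit 2.
    Visit 36.
    At 36: go right to 14.
      At 14: go left to 34.
        At 34: go left to 8.
          8 is a leaf — visit 8.
        Visit 34.
        At 34: no right child.
      Visit 14.
      At 14: go right to 6.
        6 is a leaf — visit 6.
Full in-order sequence: 29, 7, 17, 25, 13, 16, 11, 27, 39, 10, 2, 36, 8, 34, 14, 6.

13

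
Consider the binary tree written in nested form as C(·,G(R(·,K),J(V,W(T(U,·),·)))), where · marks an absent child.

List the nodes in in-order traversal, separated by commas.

C, R, K, G, V, J, U, T, W

In-order visits the left subtree, then the node, then the right subtree.
At C: no left child.
Visit C.
At C: go right to G.
  At G: go left to R.
    At R: no left child.
    Visit R.
    At R: go right to K.
      K is a leaf — visit K.
  Visit G.
  At G: go right to J.
    At J: go left to V.
      V is a leaf — visit V.
    Visit J.
    At J: go right to W.
      At W: go left to T.
        At T: go left to U.
          U is a leaf — visit U.
        Visit T.
        At T: no right child.
      Visit W.
      At W: no right child.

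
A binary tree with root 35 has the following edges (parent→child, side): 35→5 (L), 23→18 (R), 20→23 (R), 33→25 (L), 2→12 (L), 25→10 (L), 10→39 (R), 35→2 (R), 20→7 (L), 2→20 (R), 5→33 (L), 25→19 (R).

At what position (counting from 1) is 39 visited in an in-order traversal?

2

In-order visits the left subtree, then the node, then the right subtree.
At 35: go left to 5.
  At 5: go left to 33.
    At 33: go left to 25.
      At 25: go left to 10.
        At 10: no left child.
        Visit 10.
        At 10: go right to 39.
          39 is a leaf — visit 39.
      Visit 25.
      At 25: go right to 19.
        19 is a leaf — visit 19.
    Visit 33.
    At 33: no right child.
  Visit 5.
  At 5: no right child.
Visit 35.
At 35: go right to 2.
  At 2: go left to 12.
    12 is a leaf — visit 12.
  Visit 2.
  At 2: go right to 20.
    At 20: go left to 7.
      7 is a leaf — visit 7.
    Visit 20.
    At 20: go right to 23.
      At 23: no left child.
      Visit 23.
      At 23: go right to 18.
        18 is a leaf — visit 18.
Full in-order sequence: 10, 39, 25, 19, 33, 5, 35, 12, 2, 7, 20, 23, 18.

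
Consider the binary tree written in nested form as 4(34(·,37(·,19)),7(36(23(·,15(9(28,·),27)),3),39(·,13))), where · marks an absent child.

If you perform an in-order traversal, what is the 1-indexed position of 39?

In-order visits the left subtree, then the node, then the right subtree.
At 4: go left to 34.
  At 34: no left child.
  Visit 34.
  At 34: go right to 37.
    At 37: no left child.
    Visit 37.
    At 37: go right to 19.
      19 is a leaf — visit 19.
Visit 4.
At 4: go right to 7.
  At 7: go left to 36.
    At 36: go left to 23.
      At 23: no left child.
      Visit 23.
      At 23: go right to 15.
        At 15: go left to 9.
          At 9: go left to 28.
            28 is a leaf — visit 28.
          Visit 9.
          At 9: no right child.
        Visit 15.
        At 15: go right to 27.
          27 is a leaf — visit 27.
    Visit 36.
    At 36: go right to 3.
      3 is a leaf — visit 3.
  Visit 7.
  At 7: go right to 39.
    At 39: no left child.
    Visit 39.
    At 39: go right to 13.
      13 is a leaf — visit 13.
Full in-order sequence: 34, 37, 19, 4, 23, 28, 9, 15, 27, 36, 3, 7, 39, 13.

13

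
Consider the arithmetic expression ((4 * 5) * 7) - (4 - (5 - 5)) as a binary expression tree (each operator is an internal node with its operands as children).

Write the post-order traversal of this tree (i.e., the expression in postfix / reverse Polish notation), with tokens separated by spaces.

4 5 * 7 * 4 5 5 - - -

Post-order on an expression tree gives postfix notation: for each operator, emit left operand, right operand, then the operator.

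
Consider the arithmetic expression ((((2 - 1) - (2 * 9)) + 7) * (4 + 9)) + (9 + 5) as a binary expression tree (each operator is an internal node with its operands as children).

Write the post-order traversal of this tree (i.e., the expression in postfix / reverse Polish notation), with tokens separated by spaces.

Post-order on an expression tree gives postfix notation: for each operator, emit left operand, right operand, then the operator.

2 1 - 2 9 * - 7 + 4 9 + * 9 5 + +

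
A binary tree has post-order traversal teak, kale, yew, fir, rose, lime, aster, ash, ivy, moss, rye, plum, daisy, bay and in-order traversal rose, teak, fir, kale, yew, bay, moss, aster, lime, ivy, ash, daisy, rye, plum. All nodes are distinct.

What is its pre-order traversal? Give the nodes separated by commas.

bay, rose, fir, teak, yew, kale, daisy, moss, ivy, aster, lime, ash, plum, rye

The last element of post-order is the root; it splits in-order into left and right subtrees.
Root bay: left subtree has 5 nodes {rose, teak, fir, kale, yew}, right has 8 {moss, aster, lime, ivy, ash, daisy, rye, plum}.
  Root rose: left subtree has 0 nodes { }, right has 4 {teak, fir, kale, yew}.
    Root fir: left subtree has 1 node {teak}, right has 2 {kale, yew}.
      Root yew: left subtree has 1 node {kale}, right has 0 { }.
  Root daisy: left subtree has 5 nodes {moss, aster, lime, ivy, ash}, right has 2 {rye, plum}.
    Root moss: left subtree has 0 nodes { }, right has 4 {aster, lime, ivy, ash}.
      Root ivy: left subtree has 2 nodes {aster, lime}, right has 1 {ash}.
        Root aster: left subtree has 0 nodes { }, right has 1 {lime}.
    Root plum: left subtree has 1 node {rye}, right has 0 { }.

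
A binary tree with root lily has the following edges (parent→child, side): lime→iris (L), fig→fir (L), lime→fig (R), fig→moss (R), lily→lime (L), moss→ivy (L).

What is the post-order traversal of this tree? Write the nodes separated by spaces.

iris fir ivy moss fig lime lily

Post-order visits the left subtree, then the right subtree, then the node.
At lily: go left to lime.
  At lime: go left to iris.
    iris is a leaf — visit iris.
  At lime: go right to fig.
    At fig: go left to fir.
      fir is a leaf — visit fir.
    At fig: go right to moss.
      At moss: go left to ivy.
        ivy is a leaf — visit ivy.
      At moss: no right child.
      Visit moss.
    Visit fig.
  Visit lime.
At lily: no right child.
Visit lily.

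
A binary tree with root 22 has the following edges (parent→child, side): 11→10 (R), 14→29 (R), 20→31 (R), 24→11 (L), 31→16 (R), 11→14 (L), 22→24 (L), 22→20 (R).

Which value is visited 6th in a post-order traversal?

Post-order visits the left subtree, then the right subtree, then the node.
At 22: go left to 24.
  At 24: go left to 11.
    At 11: go left to 14.
      At 14: no left child.
      At 14: go right to 29.
        29 is a leaf — visit 29.
      Visit 14.
    At 11: go right to 10.
      10 is a leaf — visit 10.
    Visit 11.
  At 24: no right child.
  Visit 24.
At 22: go right to 20.
  At 20: no left child.
  At 20: go right to 31.
    At 31: no left child.
    At 31: go right to 16.
      16 is a leaf — visit 16.
    Visit 31.
  Visit 20.
Visit 22.
Full post-order sequence: 29, 14, 10, 11, 24, 16, 31, 20, 22.

16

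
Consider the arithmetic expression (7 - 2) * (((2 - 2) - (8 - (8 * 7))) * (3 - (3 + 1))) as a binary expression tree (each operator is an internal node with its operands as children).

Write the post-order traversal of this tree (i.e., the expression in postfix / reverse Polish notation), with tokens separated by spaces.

7 2 - 2 2 - 8 8 7 * - - 3 3 1 + - * *

Post-order on an expression tree gives postfix notation: for each operator, emit left operand, right operand, then the operator.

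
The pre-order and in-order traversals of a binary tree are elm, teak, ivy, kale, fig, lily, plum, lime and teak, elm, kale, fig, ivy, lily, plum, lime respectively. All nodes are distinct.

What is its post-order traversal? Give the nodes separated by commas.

The first element of pre-order is the root; it splits in-order into left and right subtrees.
Root elm: left subtree has 1 node {teak}, right has 6 {kale, fig, ivy, lily, plum, lime}.
  Root ivy: left subtree has 2 nodes {kale, fig}, right has 3 {lily, plum, lime}.
    Root kale: left subtree has 0 nodes { }, right has 1 {fig}.
    Root lily: left subtree has 0 nodes { }, right has 2 {plum, lime}.
      Root plum: left subtree has 0 nodes { }, right has 1 {lime}.

teak, fig, kale, lime, plum, lily, ivy, elm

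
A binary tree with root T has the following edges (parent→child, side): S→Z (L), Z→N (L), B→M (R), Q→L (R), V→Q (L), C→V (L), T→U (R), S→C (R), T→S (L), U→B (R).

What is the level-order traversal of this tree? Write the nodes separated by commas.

Level-order visits nodes level by level from the root, left to right within each level.
Level 0: T
Level 1: S, U
Level 2: Z, C, B
Level 3: N, V, M
Level 4: Q
Level 5: L

T, S, U, Z, C, B, N, V, M, Q, L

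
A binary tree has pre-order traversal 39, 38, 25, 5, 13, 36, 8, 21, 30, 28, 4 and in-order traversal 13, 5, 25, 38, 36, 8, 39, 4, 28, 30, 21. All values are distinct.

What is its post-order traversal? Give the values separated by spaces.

13 5 25 8 36 38 4 28 30 21 39

The first element of pre-order is the root; it splits in-order into left and right subtrees.
Root 39: left subtree has 6 nodes {13, 5, 25, 38, 36, 8}, right has 4 {4, 28, 30, 21}.
  Root 38: left subtree has 3 nodes {13, 5, 25}, right has 2 {36, 8}.
    Root 25: left subtree has 2 nodes {13, 5}, right has 0 { }.
      Root 5: left subtree has 1 node {13}, right has 0 { }.
    Root 36: left subtree has 0 nodes { }, right has 1 {8}.
  Root 21: left subtree has 3 nodes {4, 28, 30}, right has 0 { }.
    Root 30: left subtree has 2 nodes {4, 28}, right has 0 { }.
      Root 28: left subtree has 1 node {4}, right has 0 { }.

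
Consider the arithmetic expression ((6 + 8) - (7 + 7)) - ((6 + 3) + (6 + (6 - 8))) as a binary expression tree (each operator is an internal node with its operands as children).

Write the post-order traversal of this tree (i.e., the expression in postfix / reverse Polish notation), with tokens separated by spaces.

Post-order on an expression tree gives postfix notation: for each operator, emit left operand, right operand, then the operator.

6 8 + 7 7 + - 6 3 + 6 6 8 - + + -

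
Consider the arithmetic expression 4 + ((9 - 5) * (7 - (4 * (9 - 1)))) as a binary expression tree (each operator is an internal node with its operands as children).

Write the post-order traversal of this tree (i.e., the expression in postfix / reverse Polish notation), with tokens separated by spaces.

Post-order on an expression tree gives postfix notation: for each operator, emit left operand, right operand, then the operator.

4 9 5 - 7 4 9 1 - * - * +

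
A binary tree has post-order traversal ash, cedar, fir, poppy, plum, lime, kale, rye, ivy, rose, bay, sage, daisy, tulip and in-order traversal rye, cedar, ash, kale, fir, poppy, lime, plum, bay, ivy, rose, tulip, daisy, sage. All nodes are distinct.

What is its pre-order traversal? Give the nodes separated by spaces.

The last element of post-order is the root; it splits in-order into left and right subtrees.
Root tulip: left subtree has 11 nodes {rye, cedar, ash, kale, fir, poppy, lime, plum, bay, ivy, rose}, right has 2 {daisy, sage}.
  Root bay: left subtree has 8 nodes {rye, cedar, ash, kale, fir, poppy, lime, plum}, right has 2 {ivy, rose}.
    Root rye: left subtree has 0 nodes { }, right has 7 {cedar, ash, kale, fir, poppy, lime, plum}.
      Root kale: left subtree has 2 nodes {cedar, ash}, right has 4 {fir, poppy, lime, plum}.
        Root cedar: left subtree has 0 nodes { }, right has 1 {ash}.
        Root lime: left subtree has 2 nodes {fir, poppy}, right has 1 {plum}.
          Root poppy: left subtree has 1 node {fir}, right has 0 { }.
    Root rose: left subtree has 1 node {ivy}, right has 0 { }.
  Root daisy: left subtree has 0 nodes { }, right has 1 {sage}.

tulip bay rye kale cedar ash lime poppy fir plum rose ivy daisy sage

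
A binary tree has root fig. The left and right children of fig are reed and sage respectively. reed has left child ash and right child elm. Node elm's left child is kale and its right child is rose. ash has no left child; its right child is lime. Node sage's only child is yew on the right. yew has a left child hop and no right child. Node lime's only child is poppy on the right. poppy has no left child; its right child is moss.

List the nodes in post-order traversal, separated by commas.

moss, poppy, lime, ash, kale, rose, elm, reed, hop, yew, sage, fig

Post-order visits the left subtree, then the right subtree, then the node.
At fig: go left to reed.
  At reed: go left to ash.
    At ash: no left child.
    At ash: go right to lime.
      At lime: no left child.
      At lime: go right to poppy.
        At poppy: no left child.
        At poppy: go right to moss.
          moss is a leaf — visit moss.
        Visit poppy.
      Visit lime.
    Visit ash.
  At reed: go right to elm.
    At elm: go left to kale.
      kale is a leaf — visit kale.
    At elm: go right to rose.
      rose is a leaf — visit rose.
    Visit elm.
  Visit reed.
At fig: go right to sage.
  At sage: no left child.
  At sage: go right to yew.
    At yew: go left to hop.
      hop is a leaf — visit hop.
    At yew: no right child.
    Visit yew.
  Visit sage.
Visit fig.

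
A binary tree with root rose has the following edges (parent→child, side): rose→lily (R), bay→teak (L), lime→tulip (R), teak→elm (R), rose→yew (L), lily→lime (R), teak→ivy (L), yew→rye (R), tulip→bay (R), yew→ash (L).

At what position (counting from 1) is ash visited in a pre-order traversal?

3

Pre-order visits the node, then its left subtree, then its right subtree.
Visit rose.
At rose: go left to yew.
  Visit yew.
  At yew: go left to ash.
    ash is a leaf — visit ash.
  At yew: go right to rye.
    rye is a leaf — visit rye.
At rose: go right to lily.
  Visit lily.
  At lily: no left child.
  At lily: go right to lime.
    Visit lime.
    At lime: no left child.
    At lime: go right to tulip.
      Visit tulip.
      At tulip: no left child.
      At tulip: go right to bay.
        Visit bay.
        At bay: go left to teak.
          Visit teak.
          At teak: go left to ivy.
            ivy is a leaf — visit ivy.
          At teak: go right to elm.
            elm is a leaf — visit elm.
        At bay: no right child.
Full pre-order sequence: rose, yew, ash, rye, lily, lime, tulip, bay, teak, ivy, elm.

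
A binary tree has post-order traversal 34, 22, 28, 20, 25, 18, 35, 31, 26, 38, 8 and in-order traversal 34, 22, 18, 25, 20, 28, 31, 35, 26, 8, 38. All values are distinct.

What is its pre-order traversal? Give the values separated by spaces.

8 26 31 18 22 34 25 20 28 35 38

The last element of post-order is the root; it splits in-order into left and right subtrees.
Root 8: left subtree has 9 nodes {34, 22, 18, 25, 20, 28, 31, 35, 26}, right has 1 {38}.
  Root 26: left subtree has 8 nodes {34, 22, 18, 25, 20, 28, 31, 35}, right has 0 { }.
    Root 31: left subtree has 6 nodes {34, 22, 18, 25, 20, 28}, right has 1 {35}.
      Root 18: left subtree has 2 nodes {34, 22}, right has 3 {25, 20, 28}.
        Root 22: left subtree has 1 node {34}, right has 0 { }.
        Root 25: left subtree has 0 nodes { }, right has 2 {20, 28}.
          Root 20: left subtree has 0 nodes { }, right has 1 {28}.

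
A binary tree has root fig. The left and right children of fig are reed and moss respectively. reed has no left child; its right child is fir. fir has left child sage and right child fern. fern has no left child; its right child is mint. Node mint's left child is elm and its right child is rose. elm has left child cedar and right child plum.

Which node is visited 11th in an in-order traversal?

In-order visits the left subtree, then the node, then the right subtree.
At fig: go left to reed.
  At reed: no left child.
  Visit reed.
  At reed: go right to fir.
    At fir: go left to sage.
      sage is a leaf — visit sage.
    Visit fir.
    At fir: go right to fern.
      At fern: no left child.
      Visit fern.
      At fern: go right to mint.
        At mint: go left to elm.
          At elm: go left to cedar.
            cedar is a leaf — visit cedar.
          Visit elm.
          At elm: go right to plum.
            plum is a leaf — visit plum.
        Visit mint.
        At mint: go right to rose.
          rose is a leaf — visit rose.
Visit fig.
At fig: go right to moss.
  moss is a leaf — visit moss.
Full in-order sequence: reed, sage, fir, fern, cedar, elm, plum, mint, rose, fig, moss.

moss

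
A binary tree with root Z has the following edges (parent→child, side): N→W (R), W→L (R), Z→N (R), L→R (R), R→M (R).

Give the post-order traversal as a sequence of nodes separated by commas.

Post-order visits the left subtree, then the right subtree, then the node.
At Z: no left child.
At Z: go right to N.
  At N: no left child.
  At N: go right to W.
    At W: no left child.
    At W: go right to L.
      At L: no left child.
      At L: go right to R.
        At R: no left child.
        At R: go right to M.
          M is a leaf — visit M.
        Visit R.
      Visit L.
    Visit W.
  Visit N.
Visit Z.

M, R, L, W, N, Z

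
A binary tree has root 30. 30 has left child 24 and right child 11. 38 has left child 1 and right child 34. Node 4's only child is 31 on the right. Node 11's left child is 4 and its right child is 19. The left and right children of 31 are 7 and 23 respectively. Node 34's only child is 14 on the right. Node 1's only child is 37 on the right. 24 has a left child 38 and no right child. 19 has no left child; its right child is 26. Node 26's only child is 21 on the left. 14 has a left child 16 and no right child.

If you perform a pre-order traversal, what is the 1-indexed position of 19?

Pre-order visits the node, then its left subtree, then its right subtree.
Visit 30.
At 30: go left to 24.
  Visit 24.
  At 24: go left to 38.
    Visit 38.
    At 38: go left to 1.
      Visit 1.
      At 1: no left child.
      At 1: go right to 37.
        37 is a leaf — visit 37.
    At 38: go right to 34.
      Visit 34.
      At 34: no left child.
      At 34: go right to 14.
        Visit 14.
        At 14: go left to 16.
          16 is a leaf — visit 16.
        At 14: no right child.
  At 24: no right child.
At 30: go right to 11.
  Visit 11.
  At 11: go left to 4.
    Visit 4.
    At 4: no left child.
    At 4: go right to 31.
      Visit 31.
      At 31: go left to 7.
        7 is a leaf — visit 7.
      At 31: go right to 23.
        23 is a leaf — visit 23.
  At 11: go right to 19.
    Visit 19.
    At 19: no left child.
    At 19: go right to 26.
      Visit 26.
      At 26: go left to 21.
        21 is a leaf — visit 21.
      At 26: no right child.
Full pre-order sequence: 30, 24, 38, 1, 37, 34, 14, 16, 11, 4, 31, 7, 23, 19, 26, 21.

14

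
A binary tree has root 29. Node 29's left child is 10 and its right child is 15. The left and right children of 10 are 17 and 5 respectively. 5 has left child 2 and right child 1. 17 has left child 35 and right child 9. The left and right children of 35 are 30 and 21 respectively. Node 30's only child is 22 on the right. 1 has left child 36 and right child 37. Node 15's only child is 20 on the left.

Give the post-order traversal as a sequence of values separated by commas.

22, 30, 21, 35, 9, 17, 2, 36, 37, 1, 5, 10, 20, 15, 29

Post-order visits the left subtree, then the right subtree, then the node.
At 29: go left to 10.
  At 10: go left to 17.
    At 17: go left to 35.
      At 35: go left to 30.
        At 30: no left child.
        At 30: go right to 22.
          22 is a leaf — visit 22.
        Visit 30.
      At 35: go right to 21.
        21 is a leaf — visit 21.
      Visit 35.
    At 17: go right to 9.
      9 is a leaf — visit 9.
    Visit 17.
  At 10: go right to 5.
    At 5: go left to 2.
      2 is a leaf — visit 2.
    At 5: go right to 1.
      At 1: go left to 36.
        36 is a leaf — visit 36.
      At 1: go right to 37.
        37 is a leaf — visit 37.
      Visit 1.
    Visit 5.
  Visit 10.
At 29: go right to 15.
  At 15: go left to 20.
    20 is a leaf — visit 20.
  At 15: no right child.
  Visit 15.
Visit 29.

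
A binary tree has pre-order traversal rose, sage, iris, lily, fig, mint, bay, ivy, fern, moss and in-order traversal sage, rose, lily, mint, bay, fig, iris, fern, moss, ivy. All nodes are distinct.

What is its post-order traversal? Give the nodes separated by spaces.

sage bay mint fig lily moss fern ivy iris rose

The first element of pre-order is the root; it splits in-order into left and right subtrees.
Root rose: left subtree has 1 node {sage}, right has 8 {lily, mint, bay, fig, iris, fern, moss, ivy}.
  Root iris: left subtree has 4 nodes {lily, mint, bay, fig}, right has 3 {fern, moss, ivy}.
    Root lily: left subtree has 0 nodes { }, right has 3 {mint, bay, fig}.
      Root fig: left subtree has 2 nodes {mint, bay}, right has 0 { }.
        Root mint: left subtree has 0 nodes { }, right has 1 {bay}.
    Root ivy: left subtree has 2 nodes {fern, moss}, right has 0 { }.
      Root fern: left subtree has 0 nodes { }, right has 1 {moss}.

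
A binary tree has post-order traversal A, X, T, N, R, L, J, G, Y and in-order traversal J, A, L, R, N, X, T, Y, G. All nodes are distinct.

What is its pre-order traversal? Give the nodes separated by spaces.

Y J L A R N T X G

The last element of post-order is the root; it splits in-order into left and right subtrees.
Root Y: left subtree has 7 nodes {J, A, L, R, N, X, T}, right has 1 {G}.
  Root J: left subtree has 0 nodes { }, right has 6 {A, L, R, N, X, T}.
    Root L: left subtree has 1 node {A}, right has 4 {R, N, X, T}.
      Root R: left subtree has 0 nodes { }, right has 3 {N, X, T}.
        Root N: left subtree has 0 nodes { }, right has 2 {X, T}.
          Root T: left subtree has 1 node {X}, right has 0 { }.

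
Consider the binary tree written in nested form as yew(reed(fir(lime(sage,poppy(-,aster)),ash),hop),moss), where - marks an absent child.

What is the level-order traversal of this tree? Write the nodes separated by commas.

yew, reed, moss, fir, hop, lime, ash, sage, poppy, aster

Level-order visits nodes level by level from the root, left to right within each level.
Level 0: yew
Level 1: reed, moss
Level 2: fir, hop
Level 3: lime, ash
Level 4: sage, poppy
Level 5: aster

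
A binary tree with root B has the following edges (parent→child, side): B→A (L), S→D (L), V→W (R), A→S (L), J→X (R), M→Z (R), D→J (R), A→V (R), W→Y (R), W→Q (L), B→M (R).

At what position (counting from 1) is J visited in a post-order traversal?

2

Post-order visits the left subtree, then the right subtree, then the node.
At B: go left to A.
  At A: go left to S.
    At S: go left to D.
      At D: no left child.
      At D: go right to J.
        At J: no left child.
        At J: go right to X.
          X is a leaf — visit X.
        Visit J.
      Visit D.
    At S: no right child.
    Visit S.
  At A: go right to V.
    At V: no left child.
    At V: go right to W.
      At W: go left to Q.
        Q is a leaf — visit Q.
      At W: go right to Y.
        Y is a leaf — visit Y.
      Visit W.
    Visit V.
  Visit A.
At B: go right to M.
  At M: no left child.
  At M: go right to Z.
    Z is a leaf — visit Z.
  Visit M.
Visit B.
Full post-order sequence: X, J, D, S, Q, Y, W, V, A, Z, M, B.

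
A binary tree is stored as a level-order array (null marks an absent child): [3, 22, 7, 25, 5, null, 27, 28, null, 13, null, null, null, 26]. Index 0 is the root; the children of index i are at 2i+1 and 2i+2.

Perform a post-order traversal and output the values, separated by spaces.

Post-order visits the left subtree, then the right subtree, then the node.
At 3: go left to 22.
  At 22: go left to 25.
    At 25: go left to 28.
      28 is a leaf — visit 28.
    At 25: no right child.
    Visit 25.
  At 22: go right to 5.
    At 5: go left to 13.
      13 is a leaf — visit 13.
    At 5: no right child.
    Visit 5.
  Visit 22.
At 3: go right to 7.
  At 7: no left child.
  At 7: go right to 27.
    At 27: go left to 26.
      26 is a leaf — visit 26.
    At 27: no right child.
    Visit 27.
  Visit 7.
Visit 3.

28 25 13 5 22 26 27 7 3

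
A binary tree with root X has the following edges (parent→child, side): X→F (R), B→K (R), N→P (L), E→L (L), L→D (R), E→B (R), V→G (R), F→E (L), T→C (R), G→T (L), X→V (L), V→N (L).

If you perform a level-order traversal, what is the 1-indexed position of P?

Level-order visits nodes level by level from the root, left to right within each level.
Level 0: X
Level 1: V, F
Level 2: N, G, E
Level 3: P, T, L, B
Level 4: C, D, K
Full level-order sequence: X, V, F, N, G, E, P, T, L, B, C, D, K.

7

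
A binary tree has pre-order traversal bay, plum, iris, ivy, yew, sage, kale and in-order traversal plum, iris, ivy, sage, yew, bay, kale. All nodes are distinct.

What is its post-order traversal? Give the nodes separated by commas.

The first element of pre-order is the root; it splits in-order into left and right subtrees.
Root bay: left subtree has 5 nodes {plum, iris, ivy, sage, yew}, right has 1 {kale}.
  Root plum: left subtree has 0 nodes { }, right has 4 {iris, ivy, sage, yew}.
    Root iris: left subtree has 0 nodes { }, right has 3 {ivy, sage, yew}.
      Root ivy: left subtree has 0 nodes { }, right has 2 {sage, yew}.
        Root yew: left subtree has 1 node {sage}, right has 0 { }.

sage, yew, ivy, iris, plum, kale, bay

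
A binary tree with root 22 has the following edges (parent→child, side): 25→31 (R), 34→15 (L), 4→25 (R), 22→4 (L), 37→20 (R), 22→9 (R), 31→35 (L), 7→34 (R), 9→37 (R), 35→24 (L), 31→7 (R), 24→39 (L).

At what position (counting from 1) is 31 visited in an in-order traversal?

6

In-order visits the left subtree, then the node, then the right subtree.
At 22: go left to 4.
  At 4: no left child.
  Visit 4.
  At 4: go right to 25.
    At 25: no left child.
    Visit 25.
    At 25: go right to 31.
      At 31: go left to 35.
        At 35: go left to 24.
          At 24: go left to 39.
            39 is a leaf — visit 39.
          Visit 24.
          At 24: no right child.
        Visit 35.
        At 35: no right child.
      Visit 31.
      At 31: go right to 7.
        At 7: no left child.
        Visit 7.
        At 7: go right to 34.
          At 34: go left to 15.
            15 is a leaf — visit 15.
          Visit 34.
          At 34: no right child.
Visit 22.
At 22: go right to 9.
  At 9: no left child.
  Visit 9.
  At 9: go right to 37.
    At 37: no left child.
    Visit 37.
    At 37: go right to 20.
      20 is a leaf — visit 20.
Full in-order sequence: 4, 25, 39, 24, 35, 31, 7, 15, 34, 22, 9, 37, 20.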